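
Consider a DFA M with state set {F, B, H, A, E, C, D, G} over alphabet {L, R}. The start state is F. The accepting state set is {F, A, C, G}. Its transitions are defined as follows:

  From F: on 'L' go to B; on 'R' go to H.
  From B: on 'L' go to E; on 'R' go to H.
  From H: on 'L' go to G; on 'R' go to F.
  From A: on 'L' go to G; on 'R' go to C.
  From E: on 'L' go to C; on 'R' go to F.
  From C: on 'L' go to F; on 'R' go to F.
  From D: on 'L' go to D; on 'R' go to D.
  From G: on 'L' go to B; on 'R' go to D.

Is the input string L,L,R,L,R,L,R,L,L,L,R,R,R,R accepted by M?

No

Trace: F -L-> B -L-> E -R-> F -L-> B -R-> H -L-> G -R-> D -L-> D -L-> D -L-> D -R-> D -R-> D -R-> D -R-> D
End state D is not accepting.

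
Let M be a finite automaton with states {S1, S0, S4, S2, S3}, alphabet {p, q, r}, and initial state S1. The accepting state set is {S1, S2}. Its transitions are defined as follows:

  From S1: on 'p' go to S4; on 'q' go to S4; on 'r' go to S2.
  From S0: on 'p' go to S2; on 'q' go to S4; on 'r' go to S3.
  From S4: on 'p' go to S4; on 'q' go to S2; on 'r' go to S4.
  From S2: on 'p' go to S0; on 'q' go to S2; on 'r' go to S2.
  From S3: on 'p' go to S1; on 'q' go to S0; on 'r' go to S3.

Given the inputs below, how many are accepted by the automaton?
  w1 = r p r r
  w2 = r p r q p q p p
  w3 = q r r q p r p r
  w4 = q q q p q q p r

2

w1: S1 → S2 → S0 → S3 → S3  → end S3, rejected
w2: S1 → S2 → S0 → S3 → S0 → S2 → S2 → S0 → S2  → end S2, accepted
w3: S1 → S4 → S4 → S4 → S2 → S0 → S3 → S1 → S2  → end S2, accepted
w4: S1 → S4 → S2 → S2 → S0 → S4 → S2 → S0 → S3  → end S3, rejected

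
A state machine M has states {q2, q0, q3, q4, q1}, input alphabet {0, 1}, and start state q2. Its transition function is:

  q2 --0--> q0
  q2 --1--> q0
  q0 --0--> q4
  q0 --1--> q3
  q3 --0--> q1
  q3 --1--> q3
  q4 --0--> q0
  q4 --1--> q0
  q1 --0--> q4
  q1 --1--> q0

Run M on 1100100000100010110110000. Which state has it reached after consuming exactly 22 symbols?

Trace: q2 -1-> q0 -1-> q3 -0-> q1 -0-> q4 -1-> q0 -0-> q4 -0-> q0 -0-> q4 -0-> q0 -0-> q4 -1-> q0 -0-> q4 -0-> q0 -0-> q4 -1-> q0 -0-> q4 -1-> q0 -1-> q3 -0-> q1 -1-> q0 -1-> q3 -0-> q1
After 22 symbols: q1.

q1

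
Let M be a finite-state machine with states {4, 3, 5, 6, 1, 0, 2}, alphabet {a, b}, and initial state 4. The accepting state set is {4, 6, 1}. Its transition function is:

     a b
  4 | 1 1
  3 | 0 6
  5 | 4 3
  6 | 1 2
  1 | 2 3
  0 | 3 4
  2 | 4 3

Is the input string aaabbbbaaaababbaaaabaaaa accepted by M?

No

Trace: 4 -a-> 1 -a-> 2 -a-> 4 -b-> 1 -b-> 3 -b-> 6 -b-> 2 -a-> 4 -a-> 1 -a-> 2 -a-> 4 -b-> 1 -a-> 2 -b-> 3 -b-> 6 -a-> 1 -a-> 2 -a-> 4 -a-> 1 -b-> 3 -a-> 0 -a-> 3 -a-> 0 -a-> 3
End state 3 is not accepting.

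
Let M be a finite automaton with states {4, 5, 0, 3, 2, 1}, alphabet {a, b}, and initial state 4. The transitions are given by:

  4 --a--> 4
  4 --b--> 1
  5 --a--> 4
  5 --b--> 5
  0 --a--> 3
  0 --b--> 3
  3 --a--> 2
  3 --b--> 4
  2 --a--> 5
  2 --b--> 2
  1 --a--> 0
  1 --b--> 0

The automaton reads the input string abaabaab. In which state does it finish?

4 → 4 → 1 → 0 → 3 → 4 → 4 → 4 → 1

1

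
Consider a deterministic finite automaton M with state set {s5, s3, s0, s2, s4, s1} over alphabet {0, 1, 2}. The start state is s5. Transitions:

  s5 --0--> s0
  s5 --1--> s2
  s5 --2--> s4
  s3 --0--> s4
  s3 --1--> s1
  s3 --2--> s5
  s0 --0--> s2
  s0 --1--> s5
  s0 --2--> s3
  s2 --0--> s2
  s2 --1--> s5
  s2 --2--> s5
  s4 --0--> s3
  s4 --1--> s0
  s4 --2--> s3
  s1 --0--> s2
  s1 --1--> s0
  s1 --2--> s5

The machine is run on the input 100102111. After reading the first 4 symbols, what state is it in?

s5 → s2 → s2 → s2 → s5
After 4 symbols: s5.

s5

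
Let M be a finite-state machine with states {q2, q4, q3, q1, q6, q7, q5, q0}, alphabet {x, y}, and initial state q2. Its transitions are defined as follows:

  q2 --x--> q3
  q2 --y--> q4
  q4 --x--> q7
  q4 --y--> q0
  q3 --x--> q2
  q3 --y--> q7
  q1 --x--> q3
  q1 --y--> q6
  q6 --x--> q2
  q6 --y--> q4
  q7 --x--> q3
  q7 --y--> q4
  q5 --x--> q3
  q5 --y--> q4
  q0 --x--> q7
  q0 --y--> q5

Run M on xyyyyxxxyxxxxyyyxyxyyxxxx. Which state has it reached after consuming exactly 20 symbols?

start at q2
read 'x': q2 → q3
read 'y': q3 → q7
read 'y': q7 → q4
read 'y': q4 → q0
read 'y': q0 → q5
read 'x': q5 → q3
read 'x': q3 → q2
read 'x': q2 → q3
read 'y': q3 → q7
read 'x': q7 → q3
read 'x': q3 → q2
read 'x': q2 → q3
read 'x': q3 → q2
read 'y': q2 → q4
read 'y': q4 → q0
read 'y': q0 → q5
read 'x': q5 → q3
read 'y': q3 → q7
read 'x': q7 → q3
read 'y': q3 → q7
After 20 symbols: q7.

q7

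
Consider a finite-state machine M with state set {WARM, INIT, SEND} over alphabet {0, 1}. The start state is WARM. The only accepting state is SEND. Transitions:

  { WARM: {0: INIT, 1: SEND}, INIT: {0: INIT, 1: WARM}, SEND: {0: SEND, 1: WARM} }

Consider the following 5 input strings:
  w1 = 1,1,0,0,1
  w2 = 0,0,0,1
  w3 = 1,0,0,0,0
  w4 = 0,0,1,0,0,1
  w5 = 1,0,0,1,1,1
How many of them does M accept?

1

w1: WARM → SEND → WARM → INIT → INIT → WARM  → end WARM, rejected
w2: WARM → INIT → INIT → INIT → WARM  → end WARM, rejected
w3: WARM → SEND → SEND → SEND → SEND → SEND  → end SEND, accepted
w4: WARM → INIT → INIT → WARM → INIT → INIT → WARM  → end WARM, rejected
w5: WARM → SEND → SEND → SEND → WARM → SEND → WARM  → end WARM, rejected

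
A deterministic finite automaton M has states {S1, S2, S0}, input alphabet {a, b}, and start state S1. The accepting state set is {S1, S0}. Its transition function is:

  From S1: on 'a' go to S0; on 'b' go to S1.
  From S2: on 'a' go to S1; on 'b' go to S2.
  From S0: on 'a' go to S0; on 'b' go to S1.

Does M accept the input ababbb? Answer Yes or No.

Yes

S1 → S0 → S1 → S0 → S1 → S1 → S1
End state S1 is accepting.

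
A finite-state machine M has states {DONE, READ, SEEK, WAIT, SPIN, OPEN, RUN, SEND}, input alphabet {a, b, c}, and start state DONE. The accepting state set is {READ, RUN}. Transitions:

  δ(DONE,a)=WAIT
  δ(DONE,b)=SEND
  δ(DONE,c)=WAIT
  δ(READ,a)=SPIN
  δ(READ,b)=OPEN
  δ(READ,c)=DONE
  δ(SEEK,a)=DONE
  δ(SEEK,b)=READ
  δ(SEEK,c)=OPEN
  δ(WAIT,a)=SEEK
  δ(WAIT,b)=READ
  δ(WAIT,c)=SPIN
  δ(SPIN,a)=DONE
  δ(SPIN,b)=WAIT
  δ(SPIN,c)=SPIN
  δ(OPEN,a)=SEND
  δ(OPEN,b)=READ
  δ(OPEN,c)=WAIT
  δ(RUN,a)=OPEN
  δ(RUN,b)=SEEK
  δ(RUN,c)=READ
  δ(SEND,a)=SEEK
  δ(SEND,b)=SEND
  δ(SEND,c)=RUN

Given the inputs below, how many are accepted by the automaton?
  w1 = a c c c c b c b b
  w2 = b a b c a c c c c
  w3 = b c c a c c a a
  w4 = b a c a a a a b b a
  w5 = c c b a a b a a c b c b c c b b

2

w1: Trace: DONE -a-> WAIT -c-> SPIN -c-> SPIN -c-> SPIN -c-> SPIN -b-> WAIT -c-> SPIN -b-> WAIT -b-> READ  → end READ, accepted
w2: Trace: DONE -b-> SEND -a-> SEEK -b-> READ -c-> DONE -a-> WAIT -c-> SPIN -c-> SPIN -c-> SPIN -c-> SPIN  → end SPIN, rejected
w3: Trace: DONE -b-> SEND -c-> RUN -c-> READ -a-> SPIN -c-> SPIN -c-> SPIN -a-> DONE -a-> WAIT  → end WAIT, rejected
w4: Trace: DONE -b-> SEND -a-> SEEK -c-> OPEN -a-> SEND -a-> SEEK -a-> DONE -a-> WAIT -b-> READ -b-> OPEN -a-> SEND  → end SEND, rejected
w5: Trace: DONE -c-> WAIT -c-> SPIN -b-> WAIT -a-> SEEK -a-> DONE -b-> SEND -a-> SEEK -a-> DONE -c-> WAIT -b-> READ -c-> DONE -b-> SEND -c-> RUN -c-> READ -b-> OPEN -b-> READ  → end READ, accepted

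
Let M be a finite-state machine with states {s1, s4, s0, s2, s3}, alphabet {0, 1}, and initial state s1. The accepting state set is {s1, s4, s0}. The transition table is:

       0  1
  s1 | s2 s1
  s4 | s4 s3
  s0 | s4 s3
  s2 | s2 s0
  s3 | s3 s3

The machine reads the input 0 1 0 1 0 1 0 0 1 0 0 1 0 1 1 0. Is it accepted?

No

Trace: s1 -0-> s2 -1-> s0 -0-> s4 -1-> s3 -0-> s3 -1-> s3 -0-> s3 -0-> s3 -1-> s3 -0-> s3 -0-> s3 -1-> s3 -0-> s3 -1-> s3 -1-> s3 -0-> s3
End state s3 is not accepting.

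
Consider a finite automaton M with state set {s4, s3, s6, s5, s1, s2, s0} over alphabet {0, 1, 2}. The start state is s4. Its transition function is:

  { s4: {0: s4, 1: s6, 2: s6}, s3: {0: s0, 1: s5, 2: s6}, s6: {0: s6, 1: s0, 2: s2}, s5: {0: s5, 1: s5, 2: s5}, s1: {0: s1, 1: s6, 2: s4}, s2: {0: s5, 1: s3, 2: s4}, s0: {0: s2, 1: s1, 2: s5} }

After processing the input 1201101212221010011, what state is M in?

s5

s4 → s6 → s2 → s5 → s5 → s5 → s5 → s5 → s5 → s5 → s5 → s5 → s5 → s5 → s5 → s5 → s5 → s5 → s5 → s5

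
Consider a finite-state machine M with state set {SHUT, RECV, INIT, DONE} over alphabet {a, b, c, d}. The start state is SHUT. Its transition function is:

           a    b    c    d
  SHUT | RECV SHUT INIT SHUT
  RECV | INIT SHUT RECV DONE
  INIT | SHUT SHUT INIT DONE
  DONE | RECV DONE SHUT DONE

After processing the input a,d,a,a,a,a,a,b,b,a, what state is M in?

RECV

SHUT → RECV → DONE → RECV → INIT → SHUT → RECV → INIT → SHUT → SHUT → RECV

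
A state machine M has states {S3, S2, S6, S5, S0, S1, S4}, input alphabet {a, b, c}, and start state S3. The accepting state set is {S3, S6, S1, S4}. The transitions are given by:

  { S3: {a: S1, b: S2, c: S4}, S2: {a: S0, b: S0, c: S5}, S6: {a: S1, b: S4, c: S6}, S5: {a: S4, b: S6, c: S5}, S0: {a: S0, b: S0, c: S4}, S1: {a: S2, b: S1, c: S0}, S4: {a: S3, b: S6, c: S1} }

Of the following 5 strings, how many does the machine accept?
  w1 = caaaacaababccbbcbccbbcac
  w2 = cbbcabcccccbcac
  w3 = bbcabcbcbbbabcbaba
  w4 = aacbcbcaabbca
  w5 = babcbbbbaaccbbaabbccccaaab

w1:
  start at S3
  read 'c': S3 → S4
  read 'a': S4 → S3
  read 'a': S3 → S1
  read 'a': S1 → S2
  read 'a': S2 → S0
  read 'c': S0 → S4
  read 'a': S4 → S3
  read 'a': S3 → S1
  read 'b': S1 → S1
  read 'a': S1 → S2
  read 'b': S2 → S0
  read 'c': S0 → S4
  read 'c': S4 → S1
  read 'b': S1 → S1
  read 'b': S1 → S1
  read 'c': S1 → S0
  read 'b': S0 → S0
  read 'c': S0 → S4
  read 'c': S4 → S1
  read 'b': S1 → S1
  read 'b': S1 → S1
  read 'c': S1 → S0
  read 'a': S0 → S0
  read 'c': S0 → S4
  end S4, accepted
w2:
  start at S3
  read 'c': S3 → S4
  read 'b': S4 → S6
  read 'b': S6 → S4
  read 'c': S4 → S1
  read 'a': S1 → S2
  read 'b': S2 → S0
  read 'c': S0 → S4
  read 'c': S4 → S1
  read 'c': S1 → S0
  read 'c': S0 → S4
  read 'c': S4 → S1
  read 'b': S1 → S1
  read 'c': S1 → S0
  read 'a': S0 → S0
  read 'c': S0 → S4
  end S4, accepted
w3:
  start at S3
  read 'b': S3 → S2
  read 'b': S2 → S0
  read 'c': S0 → S4
  read 'a': S4 → S3
  read 'b': S3 → S2
  read 'c': S2 → S5
  read 'b': S5 → S6
  read 'c': S6 → S6
  read 'b': S6 → S4
  read 'b': S4 → S6
  read 'b': S6 → S4
  read 'a': S4 → S3
  read 'b': S3 → S2
  read 'c': S2 → S5
  read 'b': S5 → S6
  read 'a': S6 → S1
  read 'b': S1 → S1
  read 'a': S1 → S2
  end S2, rejected
w4:
  start at S3
  read 'a': S3 → S1
  read 'a': S1 → S2
  read 'c': S2 → S5
  read 'b': S5 → S6
  read 'c': S6 → S6
  read 'b': S6 → S4
  read 'c': S4 → S1
  read 'a': S1 → S2
  read 'a': S2 → S0
  read 'b': S0 → S0
  read 'b': S0 → S0
  read 'c': S0 → S4
  read 'a': S4 → S3
  end S3, accepted
w5:
  start at S3
  read 'b': S3 → S2
  read 'a': S2 → S0
  read 'b': S0 → S0
  read 'c': S0 → S4
  read 'b': S4 → S6
  read 'b': S6 → S4
  read 'b': S4 → S6
  read 'b': S6 → S4
  read 'a': S4 → S3
  read 'a': S3 → S1
  read 'c': S1 → S0
  read 'c': S0 → S4
  read 'b': S4 → S6
  read 'b': S6 → S4
  read 'a': S4 → S3
  read 'a': S3 → S1
  read 'b': S1 → S1
  read 'b': S1 → S1
  read 'c': S1 → S0
  read 'c': S0 → S4
  read 'c': S4 → S1
  read 'c': S1 → S0
  read 'a': S0 → S0
  read 'a': S0 → S0
  read 'a': S0 → S0
  read 'b': S0 → S0
  end S0, rejected

3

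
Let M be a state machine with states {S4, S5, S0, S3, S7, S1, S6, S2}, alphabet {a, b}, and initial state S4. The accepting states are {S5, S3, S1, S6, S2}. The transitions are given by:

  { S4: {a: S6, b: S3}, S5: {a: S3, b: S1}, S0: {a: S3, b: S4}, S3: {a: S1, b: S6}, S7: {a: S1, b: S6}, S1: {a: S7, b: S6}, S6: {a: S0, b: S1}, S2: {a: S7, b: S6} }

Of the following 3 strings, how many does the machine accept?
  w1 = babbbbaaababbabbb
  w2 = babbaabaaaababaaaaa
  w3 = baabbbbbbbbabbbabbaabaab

w1: Trace: S4 -b-> S3 -a-> S1 -b-> S6 -b-> S1 -b-> S6 -b-> S1 -a-> S7 -a-> S1 -a-> S7 -b-> S6 -a-> S0 -b-> S4 -b-> S3 -a-> S1 -b-> S6 -b-> S1 -b-> S6  → end S6, accepted
w2: Trace: S4 -b-> S3 -a-> S1 -b-> S6 -b-> S1 -a-> S7 -a-> S1 -b-> S6 -a-> S0 -a-> S3 -a-> S1 -a-> S7 -b-> S6 -a-> S0 -b-> S4 -a-> S6 -a-> S0 -a-> S3 -a-> S1 -a-> S7  → end S7, rejected
w3: Trace: S4 -b-> S3 -a-> S1 -a-> S7 -b-> S6 -b-> S1 -b-> S6 -b-> S1 -b-> S6 -b-> S1 -b-> S6 -b-> S1 -a-> S7 -b-> S6 -b-> S1 -b-> S6 -a-> S0 -b-> S4 -b-> S3 -a-> S1 -a-> S7 -b-> S6 -a-> S0 -a-> S3 -b-> S6  → end S6, accepted

2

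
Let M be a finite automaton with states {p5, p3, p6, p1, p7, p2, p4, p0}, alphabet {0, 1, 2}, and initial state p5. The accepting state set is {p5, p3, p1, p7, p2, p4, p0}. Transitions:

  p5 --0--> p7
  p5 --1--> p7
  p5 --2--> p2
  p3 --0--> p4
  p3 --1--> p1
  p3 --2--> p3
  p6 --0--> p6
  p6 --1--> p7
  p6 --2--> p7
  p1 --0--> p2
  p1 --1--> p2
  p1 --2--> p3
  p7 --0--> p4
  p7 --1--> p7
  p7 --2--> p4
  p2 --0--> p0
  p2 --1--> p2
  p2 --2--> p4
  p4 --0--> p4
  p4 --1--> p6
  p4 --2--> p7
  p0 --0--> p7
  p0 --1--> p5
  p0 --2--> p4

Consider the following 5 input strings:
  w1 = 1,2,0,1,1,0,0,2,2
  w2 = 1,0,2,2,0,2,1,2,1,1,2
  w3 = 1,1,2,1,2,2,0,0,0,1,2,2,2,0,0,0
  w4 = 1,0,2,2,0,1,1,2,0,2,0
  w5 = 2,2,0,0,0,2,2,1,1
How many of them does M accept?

w1: Trace: p5 -1-> p7 -2-> p4 -0-> p4 -1-> p6 -1-> p7 -0-> p4 -0-> p4 -2-> p7 -2-> p4  → end p4, accepted
w2: Trace: p5 -1-> p7 -0-> p4 -2-> p7 -2-> p4 -0-> p4 -2-> p7 -1-> p7 -2-> p4 -1-> p6 -1-> p7 -2-> p4  → end p4, accepted
w3: Trace: p5 -1-> p7 -1-> p7 -2-> p4 -1-> p6 -2-> p7 -2-> p4 -0-> p4 -0-> p4 -0-> p4 -1-> p6 -2-> p7 -2-> p4 -2-> p7 -0-> p4 -0-> p4 -0-> p4  → end p4, accepted
w4: Trace: p5 -1-> p7 -0-> p4 -2-> p7 -2-> p4 -0-> p4 -1-> p6 -1-> p7 -2-> p4 -0-> p4 -2-> p7 -0-> p4  → end p4, accepted
w5: Trace: p5 -2-> p2 -2-> p4 -0-> p4 -0-> p4 -0-> p4 -2-> p7 -2-> p4 -1-> p6 -1-> p7  → end p7, accepted

5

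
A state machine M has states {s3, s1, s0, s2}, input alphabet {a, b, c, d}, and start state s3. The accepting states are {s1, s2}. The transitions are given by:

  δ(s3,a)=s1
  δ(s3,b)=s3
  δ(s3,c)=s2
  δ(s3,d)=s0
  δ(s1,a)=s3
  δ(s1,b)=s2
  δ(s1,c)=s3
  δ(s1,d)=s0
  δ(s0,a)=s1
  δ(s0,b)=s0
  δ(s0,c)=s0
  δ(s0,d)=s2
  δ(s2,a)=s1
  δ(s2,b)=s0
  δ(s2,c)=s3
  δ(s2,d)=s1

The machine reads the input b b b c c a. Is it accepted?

s3 → s3 → s3 → s3 → s2 → s3 → s1
End state s1 is accepting.

Yes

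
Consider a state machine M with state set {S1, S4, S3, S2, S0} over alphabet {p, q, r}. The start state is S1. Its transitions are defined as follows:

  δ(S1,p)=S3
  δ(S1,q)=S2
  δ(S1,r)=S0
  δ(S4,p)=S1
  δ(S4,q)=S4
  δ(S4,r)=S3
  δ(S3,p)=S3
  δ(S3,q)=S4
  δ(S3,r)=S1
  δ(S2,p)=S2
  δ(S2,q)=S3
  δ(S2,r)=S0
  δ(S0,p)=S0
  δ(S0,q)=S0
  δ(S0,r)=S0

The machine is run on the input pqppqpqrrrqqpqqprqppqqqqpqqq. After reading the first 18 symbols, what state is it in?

Trace: S1 -p-> S3 -q-> S4 -p-> S1 -p-> S3 -q-> S4 -p-> S1 -q-> S2 -r-> S0 -r-> S0 -r-> S0 -q-> S0 -q-> S0 -p-> S0 -q-> S0 -q-> S0 -p-> S0 -r-> S0 -q-> S0
After 18 symbols: S0.

S0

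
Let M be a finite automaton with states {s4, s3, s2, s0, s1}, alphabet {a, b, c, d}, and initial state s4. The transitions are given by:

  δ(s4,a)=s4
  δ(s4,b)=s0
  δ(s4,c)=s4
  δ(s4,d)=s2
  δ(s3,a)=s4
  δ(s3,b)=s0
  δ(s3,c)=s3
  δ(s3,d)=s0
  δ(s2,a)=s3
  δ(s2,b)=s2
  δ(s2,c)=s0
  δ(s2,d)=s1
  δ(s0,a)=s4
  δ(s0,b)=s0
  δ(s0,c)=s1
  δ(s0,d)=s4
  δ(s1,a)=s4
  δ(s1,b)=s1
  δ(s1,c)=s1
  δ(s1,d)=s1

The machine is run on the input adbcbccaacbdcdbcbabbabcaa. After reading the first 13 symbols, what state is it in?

Trace: s4 -a-> s4 -d-> s2 -b-> s2 -c-> s0 -b-> s0 -c-> s1 -c-> s1 -a-> s4 -a-> s4 -c-> s4 -b-> s0 -d-> s4 -c-> s4
After 13 symbols: s4.

s4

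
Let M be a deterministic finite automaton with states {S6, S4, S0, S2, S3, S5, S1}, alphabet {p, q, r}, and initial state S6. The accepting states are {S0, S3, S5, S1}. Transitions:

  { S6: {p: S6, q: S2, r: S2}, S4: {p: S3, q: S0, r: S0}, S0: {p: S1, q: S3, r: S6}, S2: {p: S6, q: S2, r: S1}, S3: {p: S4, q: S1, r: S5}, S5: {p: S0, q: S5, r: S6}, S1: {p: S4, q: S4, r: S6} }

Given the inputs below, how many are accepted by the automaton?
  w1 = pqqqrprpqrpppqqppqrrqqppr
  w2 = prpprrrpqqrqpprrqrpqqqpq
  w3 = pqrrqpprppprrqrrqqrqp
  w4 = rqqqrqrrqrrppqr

3

w1: S6 → S6 → S2 → S2 → S2 → S1 → S4 → S0 → S1 → S4 → S0 → S1 → S4 → S3 → S1 → S4 → S3 → S4 → S0 → S6 → S2 → S2 → S2 → S6 → S6 → S2  → end S2, rejected
w2: S6 → S6 → S2 → S6 → S6 → S2 → S1 → S6 → S6 → S2 → S2 → S1 → S4 → S3 → S4 → S0 → S6 → S2 → S1 → S4 → S0 → S3 → S1 → S4 → S0  → end S0, accepted
w3: S6 → S6 → S2 → S1 → S6 → S2 → S6 → S6 → S2 → S6 → S6 → S6 → S2 → S1 → S4 → S0 → S6 → S2 → S2 → S1 → S4 → S3  → end S3, accepted
w4: S6 → S2 → S2 → S2 → S2 → S1 → S4 → S0 → S6 → S2 → S1 → S6 → S6 → S6 → S2 → S1  → end S1, accepted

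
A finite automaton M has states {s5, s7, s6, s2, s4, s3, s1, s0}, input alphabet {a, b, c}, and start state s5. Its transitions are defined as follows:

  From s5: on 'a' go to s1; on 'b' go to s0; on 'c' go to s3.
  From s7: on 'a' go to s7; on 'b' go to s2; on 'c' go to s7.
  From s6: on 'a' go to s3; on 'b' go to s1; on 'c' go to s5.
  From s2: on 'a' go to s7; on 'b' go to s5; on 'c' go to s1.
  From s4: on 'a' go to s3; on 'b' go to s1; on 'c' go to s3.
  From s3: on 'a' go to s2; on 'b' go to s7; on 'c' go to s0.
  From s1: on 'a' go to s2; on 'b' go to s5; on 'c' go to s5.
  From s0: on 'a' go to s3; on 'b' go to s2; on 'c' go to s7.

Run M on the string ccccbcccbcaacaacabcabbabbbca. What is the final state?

s2

s5 → s3 → s0 → s7 → s7 → s2 → s1 → s5 → s3 → s7 → s7 → s7 → s7 → s7 → s7 → s7 → s7 → s7 → s2 → s1 → s2 → s5 → s0 → s3 → s7 → s2 → s5 → s3 → s2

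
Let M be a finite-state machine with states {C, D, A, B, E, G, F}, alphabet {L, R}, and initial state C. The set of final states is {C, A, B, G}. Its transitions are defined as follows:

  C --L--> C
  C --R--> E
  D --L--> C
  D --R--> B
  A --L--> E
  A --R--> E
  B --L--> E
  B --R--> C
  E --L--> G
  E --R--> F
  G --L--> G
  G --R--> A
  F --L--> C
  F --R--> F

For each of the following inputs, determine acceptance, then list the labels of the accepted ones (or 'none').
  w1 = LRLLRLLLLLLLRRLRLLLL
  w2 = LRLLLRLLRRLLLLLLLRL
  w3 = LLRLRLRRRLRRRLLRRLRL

w1:
  start at C
  read 'L': C → C
  read 'R': C → E
  read 'L': E → G
  read 'L': G → G
  read 'R': G → A
  read 'L': A → E
  read 'L': E → G
  read 'L': G → G
  read 'L': G → G
  read 'L': G → G
  read 'L': G → G
  read 'L': G → G
  read 'R': G → A
  read 'R': A → E
  read 'L': E → G
  read 'R': G → A
  read 'L': A → E
  read 'L': E → G
  read 'L': G → G
  read 'L': G → G
  end G, accepted
w2:
  start at C
  read 'L': C → C
  read 'R': C → E
  read 'L': E → G
  read 'L': G → G
  read 'L': G → G
  read 'R': G → A
  read 'L': A → E
  read 'L': E → G
  read 'R': G → A
  read 'R': A → E
  read 'L': E → G
  read 'L': G → G
  read 'L': G → G
  read 'L': G → G
  read 'L': G → G
  read 'L': G → G
  read 'L': G → G
  read 'R': G → A
  read 'L': A → E
  end E, rejected
w3:
  start at C
  read 'L': C → C
  read 'L': C → C
  read 'R': C → E
  read 'L': E → G
  read 'R': G → A
  read 'L': A → E
  read 'R': E → F
  read 'R': F → F
  read 'R': F → F
  read 'L': F → C
  read 'R': C → E
  read 'R': E → F
  read 'R': F → F
  read 'L': F → C
  read 'L': C → C
  read 'R': C → E
  read 'R': E → F
  read 'L': F → C
  read 'R': C → E
  read 'L': E → G
  end G, accepted

w1, w3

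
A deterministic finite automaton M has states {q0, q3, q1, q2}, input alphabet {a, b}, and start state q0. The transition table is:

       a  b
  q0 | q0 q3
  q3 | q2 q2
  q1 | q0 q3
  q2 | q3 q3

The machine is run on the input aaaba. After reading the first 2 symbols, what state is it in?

q0

q0 → q0 → q0
After 2 symbols: q0.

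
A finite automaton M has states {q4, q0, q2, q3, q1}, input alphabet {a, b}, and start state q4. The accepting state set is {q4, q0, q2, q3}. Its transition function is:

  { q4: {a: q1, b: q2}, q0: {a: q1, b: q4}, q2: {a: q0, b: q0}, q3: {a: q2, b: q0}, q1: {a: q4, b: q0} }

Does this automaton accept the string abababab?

Yes

q4 → q1 → q0 → q1 → q0 → q1 → q0 → q1 → q0
End state q0 is accepting.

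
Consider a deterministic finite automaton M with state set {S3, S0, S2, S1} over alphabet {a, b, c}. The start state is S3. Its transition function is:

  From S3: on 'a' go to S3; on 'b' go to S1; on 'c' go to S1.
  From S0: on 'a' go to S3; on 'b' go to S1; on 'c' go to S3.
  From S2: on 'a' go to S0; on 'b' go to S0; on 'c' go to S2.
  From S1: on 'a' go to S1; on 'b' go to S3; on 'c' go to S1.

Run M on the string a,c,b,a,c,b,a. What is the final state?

S3

Trace: S3 -a-> S3 -c-> S1 -b-> S3 -a-> S3 -c-> S1 -b-> S3 -a-> S3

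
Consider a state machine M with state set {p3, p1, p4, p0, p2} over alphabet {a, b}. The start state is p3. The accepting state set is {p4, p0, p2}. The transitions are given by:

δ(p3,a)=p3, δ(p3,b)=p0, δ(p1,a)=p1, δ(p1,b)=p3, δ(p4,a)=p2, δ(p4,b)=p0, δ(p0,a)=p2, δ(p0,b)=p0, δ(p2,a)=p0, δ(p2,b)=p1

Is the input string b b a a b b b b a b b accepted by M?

start at p3
read 'b': p3 → p0
read 'b': p0 → p0
read 'a': p0 → p2
read 'a': p2 → p0
read 'b': p0 → p0
read 'b': p0 → p0
read 'b': p0 → p0
read 'b': p0 → p0
read 'a': p0 → p2
read 'b': p2 → p1
read 'b': p1 → p3
End state p3 is not accepting.

No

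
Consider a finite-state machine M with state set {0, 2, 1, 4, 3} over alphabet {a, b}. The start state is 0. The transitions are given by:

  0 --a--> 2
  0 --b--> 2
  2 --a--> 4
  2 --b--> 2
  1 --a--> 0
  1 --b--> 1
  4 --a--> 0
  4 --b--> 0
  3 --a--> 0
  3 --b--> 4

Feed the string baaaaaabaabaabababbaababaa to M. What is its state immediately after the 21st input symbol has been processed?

Trace: 0 -b-> 2 -a-> 4 -a-> 0 -a-> 2 -a-> 4 -a-> 0 -a-> 2 -b-> 2 -a-> 4 -a-> 0 -b-> 2 -a-> 4 -a-> 0 -b-> 2 -a-> 4 -b-> 0 -a-> 2 -b-> 2 -b-> 2 -a-> 4 -a-> 0
After 21 symbols: 0.

0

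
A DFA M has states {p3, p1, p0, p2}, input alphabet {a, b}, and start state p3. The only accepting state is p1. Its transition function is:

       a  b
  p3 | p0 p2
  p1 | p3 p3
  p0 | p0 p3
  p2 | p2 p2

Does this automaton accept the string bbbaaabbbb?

No

Trace: p3 -b-> p2 -b-> p2 -b-> p2 -a-> p2 -a-> p2 -a-> p2 -b-> p2 -b-> p2 -b-> p2 -b-> p2
End state p2 is not accepting.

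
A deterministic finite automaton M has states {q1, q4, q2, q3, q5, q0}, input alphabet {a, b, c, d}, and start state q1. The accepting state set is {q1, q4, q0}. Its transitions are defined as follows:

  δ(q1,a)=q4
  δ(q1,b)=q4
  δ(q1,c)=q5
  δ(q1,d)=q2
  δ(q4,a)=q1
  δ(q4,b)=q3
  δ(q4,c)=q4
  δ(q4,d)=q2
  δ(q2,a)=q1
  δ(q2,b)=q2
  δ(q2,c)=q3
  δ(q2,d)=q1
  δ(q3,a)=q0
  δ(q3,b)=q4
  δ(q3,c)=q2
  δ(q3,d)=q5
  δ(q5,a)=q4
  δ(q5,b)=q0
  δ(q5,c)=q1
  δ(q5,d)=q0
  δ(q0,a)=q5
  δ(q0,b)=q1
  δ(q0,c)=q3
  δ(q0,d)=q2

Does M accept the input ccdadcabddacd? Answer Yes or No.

No

start at q1
read 'c': q1 → q5
read 'c': q5 → q1
read 'd': q1 → q2
read 'a': q2 → q1
read 'd': q1 → q2
read 'c': q2 → q3
read 'a': q3 → q0
read 'b': q0 → q1
read 'd': q1 → q2
read 'd': q2 → q1
read 'a': q1 → q4
read 'c': q4 → q4
read 'd': q4 → q2
End state q2 is not accepting.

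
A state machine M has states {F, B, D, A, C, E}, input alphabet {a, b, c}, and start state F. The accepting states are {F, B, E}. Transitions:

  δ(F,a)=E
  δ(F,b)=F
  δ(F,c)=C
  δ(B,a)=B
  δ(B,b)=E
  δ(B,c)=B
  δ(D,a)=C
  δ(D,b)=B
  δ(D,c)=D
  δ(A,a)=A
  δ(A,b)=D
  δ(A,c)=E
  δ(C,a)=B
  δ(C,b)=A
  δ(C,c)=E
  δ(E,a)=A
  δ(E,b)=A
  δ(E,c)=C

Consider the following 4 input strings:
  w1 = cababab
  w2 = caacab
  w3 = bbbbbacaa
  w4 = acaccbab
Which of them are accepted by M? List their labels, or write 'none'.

w2, w3

w1: F → C → B → E → A → D → C → A  → end A, rejected
w2: F → C → B → B → B → B → E  → end E, accepted
w3: F → F → F → F → F → F → E → C → B → B  → end B, accepted
w4: F → E → C → B → B → B → E → A → D  → end D, rejected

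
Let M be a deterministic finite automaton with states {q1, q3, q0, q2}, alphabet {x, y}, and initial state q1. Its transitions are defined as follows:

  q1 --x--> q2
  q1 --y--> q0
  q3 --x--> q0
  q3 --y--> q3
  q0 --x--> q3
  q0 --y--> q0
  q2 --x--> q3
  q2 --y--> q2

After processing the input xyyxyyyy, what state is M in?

q3

q1 → q2 → q2 → q2 → q3 → q3 → q3 → q3 → q3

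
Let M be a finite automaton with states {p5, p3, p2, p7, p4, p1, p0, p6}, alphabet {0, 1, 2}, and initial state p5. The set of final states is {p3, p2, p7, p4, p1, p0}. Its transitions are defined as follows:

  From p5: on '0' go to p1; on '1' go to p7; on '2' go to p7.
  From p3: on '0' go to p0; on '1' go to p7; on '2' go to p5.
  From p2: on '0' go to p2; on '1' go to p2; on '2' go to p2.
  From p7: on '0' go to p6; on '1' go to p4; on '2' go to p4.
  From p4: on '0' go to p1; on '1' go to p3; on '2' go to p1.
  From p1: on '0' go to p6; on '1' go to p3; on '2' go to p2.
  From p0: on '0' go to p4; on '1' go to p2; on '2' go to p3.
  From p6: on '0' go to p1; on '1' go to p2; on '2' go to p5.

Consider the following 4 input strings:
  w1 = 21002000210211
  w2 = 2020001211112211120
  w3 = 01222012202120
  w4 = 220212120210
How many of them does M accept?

w1: p5 → p7 → p4 → p1 → p6 → p5 → p1 → p6 → p1 → p2 → p2 → p2 → p2 → p2 → p2  → end p2, accepted
w2: p5 → p7 → p6 → p5 → p1 → p6 → p1 → p3 → p5 → p7 → p4 → p3 → p7 → p4 → p1 → p3 → p7 → p4 → p1 → p6  → end p6, rejected
w3: p5 → p1 → p3 → p5 → p7 → p4 → p1 → p3 → p5 → p7 → p6 → p5 → p7 → p4 → p1  → end p1, accepted
w4: p5 → p7 → p4 → p1 → p2 → p2 → p2 → p2 → p2 → p2 → p2 → p2 → p2  → end p2, accepted

3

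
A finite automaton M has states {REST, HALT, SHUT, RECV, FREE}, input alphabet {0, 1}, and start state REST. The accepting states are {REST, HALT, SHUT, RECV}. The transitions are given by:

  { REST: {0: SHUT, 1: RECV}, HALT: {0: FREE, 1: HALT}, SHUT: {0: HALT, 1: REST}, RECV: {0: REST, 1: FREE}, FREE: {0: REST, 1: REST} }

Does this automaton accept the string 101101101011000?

Yes

REST → RECV → REST → RECV → FREE → REST → RECV → FREE → REST → RECV → REST → RECV → FREE → REST → SHUT → HALT
End state HALT is accepting.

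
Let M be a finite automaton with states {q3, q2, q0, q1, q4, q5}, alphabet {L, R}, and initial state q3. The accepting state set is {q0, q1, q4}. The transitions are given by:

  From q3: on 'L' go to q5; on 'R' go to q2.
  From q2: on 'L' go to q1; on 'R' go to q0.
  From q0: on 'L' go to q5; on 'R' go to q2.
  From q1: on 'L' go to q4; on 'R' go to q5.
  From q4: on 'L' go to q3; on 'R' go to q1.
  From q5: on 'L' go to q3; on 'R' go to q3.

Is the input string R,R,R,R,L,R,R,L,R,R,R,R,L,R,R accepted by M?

No

Trace: q3 -R-> q2 -R-> q0 -R-> q2 -R-> q0 -L-> q5 -R-> q3 -R-> q2 -L-> q1 -R-> q5 -R-> q3 -R-> q2 -R-> q0 -L-> q5 -R-> q3 -R-> q2
End state q2 is not accepting.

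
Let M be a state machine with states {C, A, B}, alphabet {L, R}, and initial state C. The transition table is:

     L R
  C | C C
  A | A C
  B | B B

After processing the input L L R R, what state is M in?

start at C
read 'L': C → C
read 'L': C → C
read 'R': C → C
read 'R': C → C

C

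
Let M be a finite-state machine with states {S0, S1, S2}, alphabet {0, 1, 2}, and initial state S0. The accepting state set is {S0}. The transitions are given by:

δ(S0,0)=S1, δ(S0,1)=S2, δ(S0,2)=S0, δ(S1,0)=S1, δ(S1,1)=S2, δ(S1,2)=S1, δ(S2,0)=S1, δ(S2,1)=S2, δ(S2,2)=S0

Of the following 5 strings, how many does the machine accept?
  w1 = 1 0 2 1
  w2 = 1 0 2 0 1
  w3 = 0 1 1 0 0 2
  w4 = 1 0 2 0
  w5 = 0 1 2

w1: Trace: S0 -1-> S2 -0-> S1 -2-> S1 -1-> S2  → end S2, rejected
w2: Trace: S0 -1-> S2 -0-> S1 -2-> S1 -0-> S1 -1-> S2  → end S2, rejected
w3: Trace: S0 -0-> S1 -1-> S2 -1-> S2 -0-> S1 -0-> S1 -2-> S1  → end S1, rejected
w4: Trace: S0 -1-> S2 -0-> S1 -2-> S1 -0-> S1  → end S1, rejected
w5: Trace: S0 -0-> S1 -1-> S2 -2-> S0  → end S0, accepted

1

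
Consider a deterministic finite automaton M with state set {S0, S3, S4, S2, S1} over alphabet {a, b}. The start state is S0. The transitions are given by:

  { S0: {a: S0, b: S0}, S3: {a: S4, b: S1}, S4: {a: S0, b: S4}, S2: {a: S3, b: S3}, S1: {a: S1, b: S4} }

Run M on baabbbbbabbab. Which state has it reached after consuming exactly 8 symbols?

S0

start at S0
read 'b': S0 → S0
read 'a': S0 → S0
read 'a': S0 → S0
read 'b': S0 → S0
read 'b': S0 → S0
read 'b': S0 → S0
read 'b': S0 → S0
read 'b': S0 → S0
After 8 symbols: S0.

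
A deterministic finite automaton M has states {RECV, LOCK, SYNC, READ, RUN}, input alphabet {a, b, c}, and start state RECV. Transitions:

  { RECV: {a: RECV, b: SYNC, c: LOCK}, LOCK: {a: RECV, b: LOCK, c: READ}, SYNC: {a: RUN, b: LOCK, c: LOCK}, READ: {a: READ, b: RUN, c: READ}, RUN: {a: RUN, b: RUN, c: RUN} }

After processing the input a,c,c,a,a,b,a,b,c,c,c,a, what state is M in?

RUN

Trace: RECV -a-> RECV -c-> LOCK -c-> READ -a-> READ -a-> READ -b-> RUN -a-> RUN -b-> RUN -c-> RUN -c-> RUN -c-> RUN -a-> RUN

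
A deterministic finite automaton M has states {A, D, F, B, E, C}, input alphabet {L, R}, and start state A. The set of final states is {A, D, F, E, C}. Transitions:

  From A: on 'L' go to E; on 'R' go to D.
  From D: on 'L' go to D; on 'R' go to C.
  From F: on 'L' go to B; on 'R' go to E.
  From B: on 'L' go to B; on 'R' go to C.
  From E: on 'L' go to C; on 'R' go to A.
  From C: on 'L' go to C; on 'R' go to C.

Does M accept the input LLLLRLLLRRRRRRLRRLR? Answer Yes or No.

A → E → C → C → C → C → C → C → C → C → C → C → C → C → C → C → C → C → C → C
End state C is accepting.

Yes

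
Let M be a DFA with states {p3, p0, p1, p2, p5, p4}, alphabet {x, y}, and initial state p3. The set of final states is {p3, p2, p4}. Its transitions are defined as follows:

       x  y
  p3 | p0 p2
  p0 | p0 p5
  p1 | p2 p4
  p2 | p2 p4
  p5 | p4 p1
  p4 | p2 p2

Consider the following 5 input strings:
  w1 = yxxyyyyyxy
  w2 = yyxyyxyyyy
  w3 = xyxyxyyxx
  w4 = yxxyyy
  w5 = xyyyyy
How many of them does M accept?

w1:
  start at p3
  read 'y': p3 → p2
  read 'x': p2 → p2
  read 'x': p2 → p2
  read 'y': p2 → p4
  read 'y': p4 → p2
  read 'y': p2 → p4
  read 'y': p4 → p2
  read 'y': p2 → p4
  read 'x': p4 → p2
  read 'y': p2 → p4
  end p4, accepted
w2:
  start at p3
  read 'y': p3 → p2
  read 'y': p2 → p4
  read 'x': p4 → p2
  read 'y': p2 → p4
  read 'y': p4 → p2
  read 'x': p2 → p2
  read 'y': p2 → p4
  read 'y': p4 → p2
  read 'y': p2 → p4
  read 'y': p4 → p2
  end p2, accepted
w3:
  start at p3
  read 'x': p3 → p0
  read 'y': p0 → p5
  read 'x': p5 → p4
  read 'y': p4 → p2
  read 'x': p2 → p2
  read 'y': p2 → p4
  read 'y': p4 → p2
  read 'x': p2 → p2
  read 'x': p2 → p2
  end p2, accepted
w4:
  start at p3
  read 'y': p3 → p2
  read 'x': p2 → p2
  read 'x': p2 → p2
  read 'y': p2 → p4
  read 'y': p4 → p2
  read 'y': p2 → p4
  end p4, accepted
w5:
  start at p3
  read 'x': p3 → p0
  read 'y': p0 → p5
  read 'y': p5 → p1
  read 'y': p1 → p4
  read 'y': p4 → p2
  read 'y': p2 → p4
  end p4, accepted

5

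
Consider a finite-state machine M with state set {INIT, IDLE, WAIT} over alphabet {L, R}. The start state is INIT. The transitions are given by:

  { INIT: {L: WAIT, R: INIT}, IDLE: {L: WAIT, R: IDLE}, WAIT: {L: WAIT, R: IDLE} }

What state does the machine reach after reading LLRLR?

start at INIT
read 'L': INIT → WAIT
read 'L': WAIT → WAIT
read 'R': WAIT → IDLE
read 'L': IDLE → WAIT
read 'R': WAIT → IDLE

IDLE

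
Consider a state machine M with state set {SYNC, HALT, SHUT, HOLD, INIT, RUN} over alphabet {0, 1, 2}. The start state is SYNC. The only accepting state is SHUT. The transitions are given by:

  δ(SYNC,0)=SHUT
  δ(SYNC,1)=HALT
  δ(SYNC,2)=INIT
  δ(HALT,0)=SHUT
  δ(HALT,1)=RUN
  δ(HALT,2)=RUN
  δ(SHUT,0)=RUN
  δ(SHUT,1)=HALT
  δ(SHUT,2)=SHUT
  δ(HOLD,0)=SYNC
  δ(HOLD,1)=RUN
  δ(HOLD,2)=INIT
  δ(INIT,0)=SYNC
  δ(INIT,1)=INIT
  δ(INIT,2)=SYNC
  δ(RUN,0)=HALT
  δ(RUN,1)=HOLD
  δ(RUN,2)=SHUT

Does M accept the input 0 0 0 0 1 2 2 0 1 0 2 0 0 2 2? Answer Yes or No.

SYNC → SHUT → RUN → HALT → SHUT → HALT → RUN → SHUT → RUN → HOLD → SYNC → INIT → SYNC → SHUT → SHUT → SHUT
End state SHUT is accepting.

Yes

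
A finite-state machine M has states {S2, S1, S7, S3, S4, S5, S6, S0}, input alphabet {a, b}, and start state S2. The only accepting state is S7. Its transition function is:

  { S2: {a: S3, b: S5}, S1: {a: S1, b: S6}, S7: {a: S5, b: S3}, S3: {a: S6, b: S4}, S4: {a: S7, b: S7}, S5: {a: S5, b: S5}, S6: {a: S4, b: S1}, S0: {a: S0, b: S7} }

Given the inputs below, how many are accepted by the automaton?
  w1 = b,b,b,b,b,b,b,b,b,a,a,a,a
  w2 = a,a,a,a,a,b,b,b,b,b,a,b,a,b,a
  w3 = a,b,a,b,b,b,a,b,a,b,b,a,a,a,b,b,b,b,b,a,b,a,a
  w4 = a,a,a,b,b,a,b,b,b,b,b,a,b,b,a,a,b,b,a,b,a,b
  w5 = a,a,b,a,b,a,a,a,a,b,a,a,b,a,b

1

w1: Trace: S2 -b-> S5 -b-> S5 -b-> S5 -b-> S5 -b-> S5 -b-> S5 -b-> S5 -b-> S5 -b-> S5 -a-> S5 -a-> S5 -a-> S5 -a-> S5  → end S5, rejected
w2: Trace: S2 -a-> S3 -a-> S6 -a-> S4 -a-> S7 -a-> S5 -b-> S5 -b-> S5 -b-> S5 -b-> S5 -b-> S5 -a-> S5 -b-> S5 -a-> S5 -b-> S5 -a-> S5  → end S5, rejected
w3: Trace: S2 -a-> S3 -b-> S4 -a-> S7 -b-> S3 -b-> S4 -b-> S7 -a-> S5 -b-> S5 -a-> S5 -b-> S5 -b-> S5 -a-> S5 -a-> S5 -a-> S5 -b-> S5 -b-> S5 -b-> S5 -b-> S5 -b-> S5 -a-> S5 -b-> S5 -a-> S5 -a-> S5  → end S5, rejected
w4: Trace: S2 -a-> S3 -a-> S6 -a-> S4 -b-> S7 -b-> S3 -a-> S6 -b-> S1 -b-> S6 -b-> S1 -b-> S6 -b-> S1 -a-> S1 -b-> S6 -b-> S1 -a-> S1 -a-> S1 -b-> S6 -b-> S1 -a-> S1 -b-> S6 -a-> S4 -b-> S7  → end S7, accepted
w5: Trace: S2 -a-> S3 -a-> S6 -b-> S1 -a-> S1 -b-> S6 -a-> S4 -a-> S7 -a-> S5 -a-> S5 -b-> S5 -a-> S5 -a-> S5 -b-> S5 -a-> S5 -b-> S5  → end S5, rejected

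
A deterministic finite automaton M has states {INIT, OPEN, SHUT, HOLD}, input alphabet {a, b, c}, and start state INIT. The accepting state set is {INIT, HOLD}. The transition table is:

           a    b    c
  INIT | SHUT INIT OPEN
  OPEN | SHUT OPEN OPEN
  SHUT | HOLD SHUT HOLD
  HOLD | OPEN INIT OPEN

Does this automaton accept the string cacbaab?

start at INIT
read 'c': INIT → OPEN
read 'a': OPEN → SHUT
read 'c': SHUT → HOLD
read 'b': HOLD → INIT
read 'a': INIT → SHUT
read 'a': SHUT → HOLD
read 'b': HOLD → INIT
End state INIT is accepting.

Yes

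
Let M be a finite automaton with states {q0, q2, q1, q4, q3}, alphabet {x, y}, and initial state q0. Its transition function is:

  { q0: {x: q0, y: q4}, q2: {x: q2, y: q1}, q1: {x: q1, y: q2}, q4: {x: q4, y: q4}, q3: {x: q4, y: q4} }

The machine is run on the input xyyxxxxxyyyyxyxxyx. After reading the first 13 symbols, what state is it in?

start at q0
read 'x': q0 → q0
read 'y': q0 → q4
read 'y': q4 → q4
read 'x': q4 → q4
read 'x': q4 → q4
read 'x': q4 → q4
read 'x': q4 → q4
read 'x': q4 → q4
read 'y': q4 → q4
read 'y': q4 → q4
read 'y': q4 → q4
read 'y': q4 → q4
read 'x': q4 → q4
After 13 symbols: q4.

q4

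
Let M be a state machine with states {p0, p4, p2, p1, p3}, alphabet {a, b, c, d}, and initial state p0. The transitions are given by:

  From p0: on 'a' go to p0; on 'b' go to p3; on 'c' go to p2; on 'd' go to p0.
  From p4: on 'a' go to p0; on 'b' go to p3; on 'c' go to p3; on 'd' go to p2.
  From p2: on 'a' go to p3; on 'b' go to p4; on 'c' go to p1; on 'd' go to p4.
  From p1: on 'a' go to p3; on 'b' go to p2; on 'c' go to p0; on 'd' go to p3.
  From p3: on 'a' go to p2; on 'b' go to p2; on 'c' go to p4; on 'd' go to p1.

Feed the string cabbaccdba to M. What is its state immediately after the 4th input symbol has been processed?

p4

start at p0
read 'c': p0 → p2
read 'a': p2 → p3
read 'b': p3 → p2
read 'b': p2 → p4
After 4 symbols: p4.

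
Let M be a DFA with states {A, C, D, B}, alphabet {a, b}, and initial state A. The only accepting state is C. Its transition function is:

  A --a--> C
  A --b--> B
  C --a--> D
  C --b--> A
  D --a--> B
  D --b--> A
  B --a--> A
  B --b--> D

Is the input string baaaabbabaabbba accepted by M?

start at A
read 'b': A → B
read 'a': B → A
read 'a': A → C
read 'a': C → D
read 'a': D → B
read 'b': B → D
read 'b': D → A
read 'a': A → C
read 'b': C → A
read 'a': A → C
read 'a': C → D
read 'b': D → A
read 'b': A → B
read 'b': B → D
read 'a': D → B
End state B is not accepting.

No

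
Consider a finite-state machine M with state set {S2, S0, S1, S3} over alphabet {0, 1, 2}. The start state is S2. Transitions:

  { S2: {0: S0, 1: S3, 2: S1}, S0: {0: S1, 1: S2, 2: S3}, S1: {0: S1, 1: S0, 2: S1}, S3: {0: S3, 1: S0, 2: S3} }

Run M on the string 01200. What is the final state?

start at S2
read '0': S2 → S0
read '1': S0 → S2
read '2': S2 → S1
read '0': S1 → S1
read '0': S1 → S1

S1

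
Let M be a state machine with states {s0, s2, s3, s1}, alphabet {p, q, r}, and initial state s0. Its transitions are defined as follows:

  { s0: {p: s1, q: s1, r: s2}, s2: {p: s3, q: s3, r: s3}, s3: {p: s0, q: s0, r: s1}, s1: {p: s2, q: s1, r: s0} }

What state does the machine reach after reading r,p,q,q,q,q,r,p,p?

s2

s0 → s2 → s3 → s0 → s1 → s1 → s1 → s0 → s1 → s2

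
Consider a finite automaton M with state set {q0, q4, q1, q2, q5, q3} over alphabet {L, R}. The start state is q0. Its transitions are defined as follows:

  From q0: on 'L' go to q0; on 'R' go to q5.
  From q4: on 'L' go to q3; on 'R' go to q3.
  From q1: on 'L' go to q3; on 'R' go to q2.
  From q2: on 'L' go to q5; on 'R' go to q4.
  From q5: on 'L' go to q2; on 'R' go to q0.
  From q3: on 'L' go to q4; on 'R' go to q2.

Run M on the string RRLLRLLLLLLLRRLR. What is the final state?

q3

start at q0
read 'R': q0 → q5
read 'R': q5 → q0
read 'L': q0 → q0
read 'L': q0 → q0
read 'R': q0 → q5
read 'L': q5 → q2
read 'L': q2 → q5
read 'L': q5 → q2
read 'L': q2 → q5
read 'L': q5 → q2
read 'L': q2 → q5
read 'L': q5 → q2
read 'R': q2 → q4
read 'R': q4 → q3
read 'L': q3 → q4
read 'R': q4 → q3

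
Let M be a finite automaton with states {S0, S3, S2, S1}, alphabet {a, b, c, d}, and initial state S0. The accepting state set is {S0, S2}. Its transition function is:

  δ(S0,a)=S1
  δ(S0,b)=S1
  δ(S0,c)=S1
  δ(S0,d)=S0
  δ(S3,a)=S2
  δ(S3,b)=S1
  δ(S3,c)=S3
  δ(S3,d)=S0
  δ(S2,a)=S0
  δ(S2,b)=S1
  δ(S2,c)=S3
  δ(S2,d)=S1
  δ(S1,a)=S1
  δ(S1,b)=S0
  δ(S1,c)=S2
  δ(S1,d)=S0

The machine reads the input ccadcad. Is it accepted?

Yes

S0 → S1 → S2 → S0 → S0 → S1 → S1 → S0
End state S0 is accepting.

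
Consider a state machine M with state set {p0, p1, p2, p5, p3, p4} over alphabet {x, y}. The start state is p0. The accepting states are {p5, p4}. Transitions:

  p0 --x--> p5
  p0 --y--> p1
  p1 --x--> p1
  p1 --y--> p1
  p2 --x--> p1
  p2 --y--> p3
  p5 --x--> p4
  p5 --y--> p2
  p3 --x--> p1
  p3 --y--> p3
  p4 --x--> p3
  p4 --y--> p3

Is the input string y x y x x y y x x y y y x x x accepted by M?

start at p0
read 'y': p0 → p1
read 'x': p1 → p1
read 'y': p1 → p1
read 'x': p1 → p1
read 'x': p1 → p1
read 'y': p1 → p1
read 'y': p1 → p1
read 'x': p1 → p1
read 'x': p1 → p1
read 'y': p1 → p1
read 'y': p1 → p1
read 'y': p1 → p1
read 'x': p1 → p1
read 'x': p1 → p1
read 'x': p1 → p1
End state p1 is not accepting.

No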